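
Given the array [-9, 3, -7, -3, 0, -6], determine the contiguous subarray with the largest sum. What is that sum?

Using Kadane's algorithm on [-9, 3, -7, -3, 0, -6]:

Scanning through the array:
Position 1 (value 3): max_ending_here = 3, max_so_far = 3
Position 2 (value -7): max_ending_here = -4, max_so_far = 3
Position 3 (value -3): max_ending_here = -3, max_so_far = 3
Position 4 (value 0): max_ending_here = 0, max_so_far = 3
Position 5 (value -6): max_ending_here = -6, max_so_far = 3

Maximum subarray: [3]
Maximum sum: 3

The maximum subarray is [3] with sum 3. This subarray runs from index 1 to index 1.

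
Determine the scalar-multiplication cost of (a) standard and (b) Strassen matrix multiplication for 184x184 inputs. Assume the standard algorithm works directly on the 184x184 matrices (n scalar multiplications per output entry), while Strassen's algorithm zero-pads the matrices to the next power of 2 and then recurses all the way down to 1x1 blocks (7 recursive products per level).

Matrix multiplication for 184x184 matrices:

Strassen's algorithm requires power-of-2 dimensions. Pad 184x184 to 256x256 (next power of 2).

Standard algorithm: 184^3 = 6229504 multiplications
Strassen's algorithm: 7^(log2(256)) = 7^8 = 5764801 multiplications
Savings: 6229504 - 5764801 = 464703 multiplications

Standard: 6229504 multiplications (184^3). Strassen: 5764801 multiplications (7^8, after padding to 256x256). Strassen reduces 8 recursive multiplications to 7 at each level.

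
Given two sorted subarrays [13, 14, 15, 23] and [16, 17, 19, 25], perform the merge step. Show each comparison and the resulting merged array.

Merging process:

Compare 13 vs 16: take 13 from left. Merged: [13]
Compare 14 vs 16: take 14 from left. Merged: [13, 14]
Compare 15 vs 16: take 15 from left. Merged: [13, 14, 15]
Compare 23 vs 16: take 16 from right. Merged: [13, 14, 15, 16]
Compare 23 vs 17: take 17 from right. Merged: [13, 14, 15, 16, 17]
Compare 23 vs 19: take 19 from right. Merged: [13, 14, 15, 16, 17, 19]
Compare 23 vs 25: take 23 from left. Merged: [13, 14, 15, 16, 17, 19, 23]
Append remaining from right: [25]. Merged: [13, 14, 15, 16, 17, 19, 23, 25]

Final merged array: [13, 14, 15, 16, 17, 19, 23, 25]
Total comparisons: 7

The merged array is [13, 14, 15, 16, 17, 19, 23, 25], requiring 7 comparisons. The merge step runs in O(n) time where n is the total number of elements.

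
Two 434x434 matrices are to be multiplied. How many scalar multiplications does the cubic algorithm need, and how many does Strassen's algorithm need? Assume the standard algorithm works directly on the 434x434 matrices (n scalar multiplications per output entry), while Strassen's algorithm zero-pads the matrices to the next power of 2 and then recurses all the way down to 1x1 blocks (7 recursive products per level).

Matrix multiplication for 434x434 matrices:

Strassen's algorithm requires power-of-2 dimensions. Pad 434x434 to 512x512 (next power of 2).

Standard algorithm: 434^3 = 81746504 multiplications
Strassen's algorithm: 7^(log2(512)) = 7^9 = 40353607 multiplications
Savings: 81746504 - 40353607 = 41392897 multiplications

Standard: 81746504 multiplications (434^3). Strassen: 40353607 multiplications (7^9, after padding to 512x512). Strassen reduces 8 recursive multiplications to 7 at each level.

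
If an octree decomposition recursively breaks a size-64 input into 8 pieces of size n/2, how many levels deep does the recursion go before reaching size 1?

For divide and conquer with division factor 2:

Problem sizes at each level:
Level 0: 64
Level 1: 32
Level 2: 16
Level 3: 8
Level 4: 4
Level 5: 2
Level 6: 1

The root is level 0 and the size-1 base case is level 6 (the tree spans levels 0 through 6, i.e. 7 levels counting the root), so the depth is the number of divisions: log_2(64) = 6

The recursion tree depth is log_2(64) = 6. At each level, the problem size is divided by 2, so it takes 6 divisions to reduce to a base case of size 1. The algorithm makes 8 recursive calls at each level.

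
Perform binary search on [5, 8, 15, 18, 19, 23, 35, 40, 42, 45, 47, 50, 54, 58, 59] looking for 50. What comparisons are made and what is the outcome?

Binary search for 50 in [5, 8, 15, 18, 19, 23, 35, 40, 42, 45, 47, 50, 54, 58, 59]:

lo=0, hi=14, mid=7, arr[mid]=40 -> 40 < 50, search right half
lo=8, hi=14, mid=11, arr[mid]=50 -> Found target at index 11!

Binary search finds 50 at index 11 after 2 comparisons. The search repeatedly halves the search space by comparing with the middle element.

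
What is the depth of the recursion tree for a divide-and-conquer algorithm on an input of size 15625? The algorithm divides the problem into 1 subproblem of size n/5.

For divide and conquer with division factor 5:

Problem sizes at each level:
Level 0: 15625
Level 1: 3125
Level 2: 625
Level 3: 125
Level 4: 25
Level 5: 5
Level 6: 1

The root is level 0 and the size-1 base case is level 6 (the tree spans levels 0 through 6, i.e. 7 levels counting the root), so the depth is the number of divisions: log_5(15625) = 6

The recursion tree depth is log_5(15625) = 6. At each level, the problem size is divided by 5, so it takes 6 divisions to reduce to a base case of size 1. The algorithm makes 1 recursive call at each level.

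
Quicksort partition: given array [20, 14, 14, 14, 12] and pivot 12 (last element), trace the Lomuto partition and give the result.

Lomuto partition with pivot = 12:

Initial array: [20, 14, 14, 14, 12]

arr[0]=20 > 12: no swap
arr[1]=14 > 12: no swap
arr[2]=14 > 12: no swap
arr[3]=14 > 12: no swap

Place pivot at position 0: [12, 14, 14, 14, 20]
Pivot position: 0

After partitioning with pivot 12, the array becomes [12, 14, 14, 14, 20]. The pivot is placed at index 0. All elements to the left of the pivot are <= 12, and all elements to the right are > 12.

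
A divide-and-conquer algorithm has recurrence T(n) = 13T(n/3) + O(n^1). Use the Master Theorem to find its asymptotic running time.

Master Theorem for T(n) = 13T(n/3) + O(n^1):

a = 13, b = 3, c = 1
log_b(a) = log_3(13) = 2.3347

Case 1: c = 1 < log_3(13) = 2.3347
T(n) = O(n^(log_3 13))

For T(n) = 13T(n/3) + O(n^1): log_3(13) = 2.3347. This is Case 1 of the Master Theorem (c < log_b(a), work dominated by leaves), giving O(n^(log_3 13)).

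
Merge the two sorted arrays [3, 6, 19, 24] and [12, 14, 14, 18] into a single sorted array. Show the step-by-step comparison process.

Merging process:

Compare 3 vs 12: take 3 from left. Merged: [3]
Compare 6 vs 12: take 6 from left. Merged: [3, 6]
Compare 19 vs 12: take 12 from right. Merged: [3, 6, 12]
Compare 19 vs 14: take 14 from right. Merged: [3, 6, 12, 14]
Compare 19 vs 14: take 14 from right. Merged: [3, 6, 12, 14, 14]
Compare 19 vs 18: take 18 from right. Merged: [3, 6, 12, 14, 14, 18]
Append remaining from left: [19, 24]. Merged: [3, 6, 12, 14, 14, 18, 19, 24]

Final merged array: [3, 6, 12, 14, 14, 18, 19, 24]
Total comparisons: 6

The merged array is [3, 6, 12, 14, 14, 18, 19, 24], requiring 6 comparisons. The merge step runs in O(n) time where n is the total number of elements.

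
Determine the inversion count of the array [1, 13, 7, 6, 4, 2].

Finding inversions in [1, 13, 7, 6, 4, 2]:

(1, 2): arr[1]=13 > arr[2]=7
(1, 3): arr[1]=13 > arr[3]=6
(1, 4): arr[1]=13 > arr[4]=4
(1, 5): arr[1]=13 > arr[5]=2
(2, 3): arr[2]=7 > arr[3]=6
(2, 4): arr[2]=7 > arr[4]=4
(2, 5): arr[2]=7 > arr[5]=2
(3, 4): arr[3]=6 > arr[4]=4
(3, 5): arr[3]=6 > arr[5]=2
(4, 5): arr[4]=4 > arr[5]=2

Total inversions: 10

The array has 10 inversion(s): (1,2), (1,3), (1,4), (1,5), (2,3), (2,4), (2,5), (3,4), (3,5), (4,5). Each pair (i,j) satisfies i < j and arr[i] > arr[j].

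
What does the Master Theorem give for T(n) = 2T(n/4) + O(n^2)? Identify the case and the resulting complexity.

Master Theorem for T(n) = 2T(n/4) + O(n^2):

a = 2, b = 4, c = 2
log_b(a) = log_4(2) = 0.5000

Case 3: c = 2 > log_4(2) = 0.5000
T(n) = O(n^2) = O(n^2)

For T(n) = 2T(n/4) + O(n^2): log_4(2) = 0.5000. This is Case 3 of the Master Theorem (c > log_b(a), work dominated by root), giving O(n^2).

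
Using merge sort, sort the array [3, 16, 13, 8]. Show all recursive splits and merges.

Merge sort trace:

Split: [3, 16, 13, 8] -> [3, 16] and [13, 8]
  Split: [3, 16] -> [3] and [16]
  Merge: [3] + [16] -> [3, 16]
  Split: [13, 8] -> [13] and [8]
  Merge: [13] + [8] -> [8, 13]
Merge: [3, 16] + [8, 13] -> [3, 8, 13, 16]

Final sorted array: [3, 8, 13, 16]

The merge sort proceeds by recursively splitting the array and merging sorted halves.
After all merges, the sorted array is [3, 8, 13, 16].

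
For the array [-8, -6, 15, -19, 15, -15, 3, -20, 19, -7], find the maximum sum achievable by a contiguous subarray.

Using Kadane's algorithm on [-8, -6, 15, -19, 15, -15, 3, -20, 19, -7]:

Scanning through the array:
Position 1 (value -6): max_ending_here = -6, max_so_far = -6
Position 2 (value 15): max_ending_here = 15, max_so_far = 15
Position 3 (value -19): max_ending_here = -4, max_so_far = 15
Position 4 (value 15): max_ending_here = 15, max_so_far = 15
Position 5 (value -15): max_ending_here = 0, max_so_far = 15
Position 6 (value 3): max_ending_here = 3, max_so_far = 15
Position 7 (value -20): max_ending_here = -17, max_so_far = 15
Position 8 (value 19): max_ending_here = 19, max_so_far = 19
Position 9 (value -7): max_ending_here = 12, max_so_far = 19

Maximum subarray: [19]
Maximum sum: 19

The maximum subarray is [19] with sum 19. This subarray runs from index 8 to index 8.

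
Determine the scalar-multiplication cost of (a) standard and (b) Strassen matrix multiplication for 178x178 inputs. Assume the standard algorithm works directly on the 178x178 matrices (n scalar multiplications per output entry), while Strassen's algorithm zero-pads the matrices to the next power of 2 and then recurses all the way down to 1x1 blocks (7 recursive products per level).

Matrix multiplication for 178x178 matrices:

Strassen's algorithm requires power-of-2 dimensions. Pad 178x178 to 256x256 (next power of 2).

Standard algorithm: 178^3 = 5639752 multiplications
Strassen's algorithm: 7^(log2(256)) = 7^8 = 5764801 multiplications
Difference: 5639752 - 5764801 = -125049 (Strassen uses MORE here due to padding overhead — for small or just-over-power-of-2 n, padding can outweigh the per-level savings)

Standard: 5639752 multiplications (178^3). Strassen: 5764801 multiplications (7^8, after padding to 256x256). Strassen reduces 8 recursive multiplications to 7 at each level.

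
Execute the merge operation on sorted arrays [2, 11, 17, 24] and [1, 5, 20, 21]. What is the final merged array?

Merging process:

Compare 2 vs 1: take 1 from right. Merged: [1]
Compare 2 vs 5: take 2 from left. Merged: [1, 2]
Compare 11 vs 5: take 5 from right. Merged: [1, 2, 5]
Compare 11 vs 20: take 11 from left. Merged: [1, 2, 5, 11]
Compare 17 vs 20: take 17 from left. Merged: [1, 2, 5, 11, 17]
Compare 24 vs 20: take 20 from right. Merged: [1, 2, 5, 11, 17, 20]
Compare 24 vs 21: take 21 from right. Merged: [1, 2, 5, 11, 17, 20, 21]
Append remaining from left: [24]. Merged: [1, 2, 5, 11, 17, 20, 21, 24]

Final merged array: [1, 2, 5, 11, 17, 20, 21, 24]
Total comparisons: 7

The merged array is [1, 2, 5, 11, 17, 20, 21, 24], requiring 7 comparisons. The merge step runs in O(n) time where n is the total number of elements.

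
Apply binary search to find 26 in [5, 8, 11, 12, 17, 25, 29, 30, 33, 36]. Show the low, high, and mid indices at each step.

Binary search for 26 in [5, 8, 11, 12, 17, 25, 29, 30, 33, 36]:

lo=0, hi=9, mid=4, arr[mid]=17 -> 17 < 26, search right half
lo=5, hi=9, mid=7, arr[mid]=30 -> 30 > 26, search left half
lo=5, hi=6, mid=5, arr[mid]=25 -> 25 < 26, search right half
lo=6, hi=6, mid=6, arr[mid]=29 -> 29 > 26, search left half
lo=6 > hi=5, target 26 not found

Binary search determines that 26 is not in the array after 4 comparisons. The search space was exhausted without finding the target.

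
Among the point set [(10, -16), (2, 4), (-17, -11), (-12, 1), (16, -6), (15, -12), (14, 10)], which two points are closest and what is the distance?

Computing all pairwise distances among 7 points:

d((10, -16), (2, 4)) = 21.5407
d((10, -16), (-17, -11)) = 27.4591
d((10, -16), (-12, 1)) = 27.8029
d((10, -16), (16, -6)) = 11.6619
d((10, -16), (15, -12)) = 6.4031
d((10, -16), (14, 10)) = 26.3059
d((2, 4), (-17, -11)) = 24.2074
d((2, 4), (-12, 1)) = 14.3178
d((2, 4), (16, -6)) = 17.2047
d((2, 4), (15, -12)) = 20.6155
d((2, 4), (14, 10)) = 13.4164
d((-17, -11), (-12, 1)) = 13.0
d((-17, -11), (16, -6)) = 33.3766
d((-17, -11), (15, -12)) = 32.0156
d((-17, -11), (14, 10)) = 37.4433
d((-12, 1), (16, -6)) = 28.8617
d((-12, 1), (15, -12)) = 29.9666
d((-12, 1), (14, 10)) = 27.5136
d((16, -6), (15, -12)) = 6.0828 <-- minimum
d((16, -6), (14, 10)) = 16.1245
d((15, -12), (14, 10)) = 22.0227

Closest pair: (16, -6) and (15, -12) with distance 6.0828

The closest pair is (16, -6) and (15, -12) with Euclidean distance 6.0828. For 7 points, brute-force pairwise comparison is shown above. For large n, the divide-and-conquer algorithm (sort by x, recurse on halves, check the dividing strip) achieves O(n log n).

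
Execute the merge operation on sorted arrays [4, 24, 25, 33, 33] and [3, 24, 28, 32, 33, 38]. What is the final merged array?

Merging process:

Compare 4 vs 3: take 3 from right. Merged: [3]
Compare 4 vs 24: take 4 from left. Merged: [3, 4]
Compare 24 vs 24: take 24 from left. Merged: [3, 4, 24]
Compare 25 vs 24: take 24 from right. Merged: [3, 4, 24, 24]
Compare 25 vs 28: take 25 from left. Merged: [3, 4, 24, 24, 25]
Compare 33 vs 28: take 28 from right. Merged: [3, 4, 24, 24, 25, 28]
Compare 33 vs 32: take 32 from right. Merged: [3, 4, 24, 24, 25, 28, 32]
Compare 33 vs 33: take 33 from left. Merged: [3, 4, 24, 24, 25, 28, 32, 33]
Compare 33 vs 33: take 33 from left. Merged: [3, 4, 24, 24, 25, 28, 32, 33, 33]
Append remaining from right: [33, 38]. Merged: [3, 4, 24, 24, 25, 28, 32, 33, 33, 33, 38]

Final merged array: [3, 4, 24, 24, 25, 28, 32, 33, 33, 33, 38]
Total comparisons: 9

The merged array is [3, 4, 24, 24, 25, 28, 32, 33, 33, 33, 38], requiring 9 comparisons. The merge step runs in O(n) time where n is the total number of elements.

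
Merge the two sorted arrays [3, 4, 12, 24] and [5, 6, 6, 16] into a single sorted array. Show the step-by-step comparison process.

Merging process:

Compare 3 vs 5: take 3 from left. Merged: [3]
Compare 4 vs 5: take 4 from left. Merged: [3, 4]
Compare 12 vs 5: take 5 from right. Merged: [3, 4, 5]
Compare 12 vs 6: take 6 from right. Merged: [3, 4, 5, 6]
Compare 12 vs 6: take 6 from right. Merged: [3, 4, 5, 6, 6]
Compare 12 vs 16: take 12 from left. Merged: [3, 4, 5, 6, 6, 12]
Compare 24 vs 16: take 16 from right. Merged: [3, 4, 5, 6, 6, 12, 16]
Append remaining from left: [24]. Merged: [3, 4, 5, 6, 6, 12, 16, 24]

Final merged array: [3, 4, 5, 6, 6, 12, 16, 24]
Total comparisons: 7

The merged array is [3, 4, 5, 6, 6, 12, 16, 24], requiring 7 comparisons. The merge step runs in O(n) time where n is the total number of elements.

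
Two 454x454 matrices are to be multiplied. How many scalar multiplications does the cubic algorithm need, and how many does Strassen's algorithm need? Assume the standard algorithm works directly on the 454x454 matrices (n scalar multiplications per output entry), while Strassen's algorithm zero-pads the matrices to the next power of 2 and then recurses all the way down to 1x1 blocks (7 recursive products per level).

Matrix multiplication for 454x454 matrices:

Strassen's algorithm requires power-of-2 dimensions. Pad 454x454 to 512x512 (next power of 2).

Standard algorithm: 454^3 = 93576664 multiplications
Strassen's algorithm: 7^(log2(512)) = 7^9 = 40353607 multiplications
Savings: 93576664 - 40353607 = 53223057 multiplications

Standard: 93576664 multiplications (454^3). Strassen: 40353607 multiplications (7^9, after padding to 512x512). Strassen reduces 8 recursive multiplications to 7 at each level.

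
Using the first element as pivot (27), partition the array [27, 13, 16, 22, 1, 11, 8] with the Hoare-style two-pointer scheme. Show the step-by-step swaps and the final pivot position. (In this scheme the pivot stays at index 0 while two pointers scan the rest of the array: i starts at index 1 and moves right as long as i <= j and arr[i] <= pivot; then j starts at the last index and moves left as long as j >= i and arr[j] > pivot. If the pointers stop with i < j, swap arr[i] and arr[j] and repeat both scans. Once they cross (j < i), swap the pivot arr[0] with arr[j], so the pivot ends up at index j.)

Hoare-style two-pointer partition with pivot = 27:

Initial array: [27, 13, 16, 22, 1, 11, 8]

Pointers start at i = 1, j = 6.
i ends at 7, j ends at 6: the pointers have crossed (j < i), so scanning stops.

Swap pivot arr[0] with arr[6] to place pivot at position 6: [8, 13, 16, 22, 1, 11, 27]
Pivot position: 6

After partitioning with pivot 27, the array becomes [8, 13, 16, 22, 1, 11, 27]. The pivot is placed at index 6. All elements to the left of the pivot are <= 27, and all elements to the right are > 27.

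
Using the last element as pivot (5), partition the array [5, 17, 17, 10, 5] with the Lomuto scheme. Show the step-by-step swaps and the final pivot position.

Lomuto partition with pivot = 5:

Initial array: [5, 17, 17, 10, 5]

arr[0]=5 <= 5: swap with position 0, array becomes [5, 17, 17, 10, 5]
arr[1]=17 > 5: no swap
arr[2]=17 > 5: no swap
arr[3]=10 > 5: no swap

Place pivot at position 1: [5, 5, 17, 10, 17]
Pivot position: 1

After partitioning with pivot 5, the array becomes [5, 5, 17, 10, 17]. The pivot is placed at index 1. All elements to the left of the pivot are <= 5, and all elements to the right are > 5.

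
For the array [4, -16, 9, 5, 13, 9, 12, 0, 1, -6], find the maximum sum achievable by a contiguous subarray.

Using Kadane's algorithm on [4, -16, 9, 5, 13, 9, 12, 0, 1, -6]:

Scanning through the array:
Position 1 (value -16): max_ending_here = -12, max_so_far = 4
Position 2 (value 9): max_ending_here = 9, max_so_far = 9
Position 3 (value 5): max_ending_here = 14, max_so_far = 14
Position 4 (value 13): max_ending_here = 27, max_so_far = 27
Position 5 (value 9): max_ending_here = 36, max_so_far = 36
Position 6 (value 12): max_ending_here = 48, max_so_far = 48
Position 7 (value 0): max_ending_here = 48, max_so_far = 48
Position 8 (value 1): max_ending_here = 49, max_so_far = 49
Position 9 (value -6): max_ending_here = 43, max_so_far = 49

Maximum subarray: [9, 5, 13, 9, 12, 0, 1]
Maximum sum: 49

The maximum subarray is [9, 5, 13, 9, 12, 0, 1] with sum 49. This subarray runs from index 2 to index 8.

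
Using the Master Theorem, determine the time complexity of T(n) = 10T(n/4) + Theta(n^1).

Master Theorem for T(n) = 10T(n/4) + O(n^1):

a = 10, b = 4, c = 1
log_b(a) = log_4(10) = 1.6610

Case 1: c = 1 < log_4(10) = 1.6610
T(n) = O(n^(log_4 10))

For T(n) = 10T(n/4) + O(n^1): log_4(10) = 1.6610. This is Case 1 of the Master Theorem (c < log_b(a), work dominated by leaves), giving O(n^(log_4 10)).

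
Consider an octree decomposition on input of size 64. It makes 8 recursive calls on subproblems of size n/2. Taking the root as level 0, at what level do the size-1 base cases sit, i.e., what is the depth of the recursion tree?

For divide and conquer with division factor 2:

Problem sizes at each level:
Level 0: 64
Level 1: 32
Level 2: 16
Level 3: 8
Level 4: 4
Level 5: 2
Level 6: 1

The root is level 0 and the size-1 base case is level 6 (the tree spans levels 0 through 6, i.e. 7 levels counting the root), so the depth is the number of divisions: log_2(64) = 6

The recursion tree depth is log_2(64) = 6. At each level, the problem size is divided by 2, so it takes 6 divisions to reduce to a base case of size 1. The algorithm makes 8 recursive calls at each level.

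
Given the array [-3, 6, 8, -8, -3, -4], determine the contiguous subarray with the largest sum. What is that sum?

Using Kadane's algorithm on [-3, 6, 8, -8, -3, -4]:

Scanning through the array:
Position 1 (value 6): max_ending_here = 6, max_so_far = 6
Position 2 (value 8): max_ending_here = 14, max_so_far = 14
Position 3 (value -8): max_ending_here = 6, max_so_far = 14
Position 4 (value -3): max_ending_here = 3, max_so_far = 14
Position 5 (value -4): max_ending_here = -1, max_so_far = 14

Maximum subarray: [6, 8]
Maximum sum: 14

The maximum subarray is [6, 8] with sum 14. This subarray runs from index 1 to index 2.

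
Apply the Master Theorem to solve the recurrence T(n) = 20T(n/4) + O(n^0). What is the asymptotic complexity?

Master Theorem for T(n) = 20T(n/4) + O(n^0):

a = 20, b = 4, c = 0
log_b(a) = log_4(20) = 2.1610

Case 1: c = 0 < log_4(20) = 2.1610
T(n) = O(n^(log_4 20))

For T(n) = 20T(n/4) + O(n^0): log_4(20) = 2.1610. This is Case 1 of the Master Theorem (c < log_b(a), work dominated by leaves), giving O(n^(log_4 20)).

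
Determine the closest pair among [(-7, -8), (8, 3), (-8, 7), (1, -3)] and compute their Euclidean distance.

Computing all pairwise distances among 4 points:

d((-7, -8), (8, 3)) = 18.6011
d((-7, -8), (-8, 7)) = 15.0333
d((-7, -8), (1, -3)) = 9.434
d((8, 3), (-8, 7)) = 16.4924
d((8, 3), (1, -3)) = 9.2195 <-- minimum
d((-8, 7), (1, -3)) = 13.4536

Closest pair: (8, 3) and (1, -3) with distance 9.2195

The closest pair is (8, 3) and (1, -3) with Euclidean distance 9.2195. For 4 points, brute-force pairwise comparison is shown above. For large n, the divide-and-conquer algorithm (sort by x, recurse on halves, check the dividing strip) achieves O(n log n).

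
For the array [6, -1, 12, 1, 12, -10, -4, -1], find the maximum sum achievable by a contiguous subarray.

Using Kadane's algorithm on [6, -1, 12, 1, 12, -10, -4, -1]:

Scanning through the array:
Position 1 (value -1): max_ending_here = 5, max_so_far = 6
Position 2 (value 12): max_ending_here = 17, max_so_far = 17
Position 3 (value 1): max_ending_here = 18, max_so_far = 18
Position 4 (value 12): max_ending_here = 30, max_so_far = 30
Position 5 (value -10): max_ending_here = 20, max_so_far = 30
Position 6 (value -4): max_ending_here = 16, max_so_far = 30
Position 7 (value -1): max_ending_here = 15, max_so_far = 30

Maximum subarray: [6, -1, 12, 1, 12]
Maximum sum: 30

The maximum subarray is [6, -1, 12, 1, 12] with sum 30. This subarray runs from index 0 to index 4.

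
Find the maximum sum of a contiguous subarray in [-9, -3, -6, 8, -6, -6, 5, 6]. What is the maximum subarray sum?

Using Kadane's algorithm on [-9, -3, -6, 8, -6, -6, 5, 6]:

Scanning through the array:
Position 1 (value -3): max_ending_here = -3, max_so_far = -3
Position 2 (value -6): max_ending_here = -6, max_so_far = -3
Position 3 (value 8): max_ending_here = 8, max_so_far = 8
Position 4 (value -6): max_ending_here = 2, max_so_far = 8
Position 5 (value -6): max_ending_here = -4, max_so_far = 8
Position 6 (value 5): max_ending_here = 5, max_so_far = 8
Position 7 (value 6): max_ending_here = 11, max_so_far = 11

Maximum subarray: [5, 6]
Maximum sum: 11

The maximum subarray is [5, 6] with sum 11. This subarray runs from index 6 to index 7.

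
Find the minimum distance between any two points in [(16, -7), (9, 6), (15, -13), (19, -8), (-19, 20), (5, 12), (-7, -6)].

Computing all pairwise distances among 7 points:

d((16, -7), (9, 6)) = 14.7648
d((16, -7), (15, -13)) = 6.0828
d((16, -7), (19, -8)) = 3.1623 <-- minimum
d((16, -7), (-19, 20)) = 44.2041
d((16, -7), (5, 12)) = 21.9545
d((16, -7), (-7, -6)) = 23.0217
d((9, 6), (15, -13)) = 19.9249
d((9, 6), (19, -8)) = 17.2047
d((9, 6), (-19, 20)) = 31.305
d((9, 6), (5, 12)) = 7.2111
d((9, 6), (-7, -6)) = 20.0
d((15, -13), (19, -8)) = 6.4031
d((15, -13), (-19, 20)) = 47.3814
d((15, -13), (5, 12)) = 26.9258
d((15, -13), (-7, -6)) = 23.0868
d((19, -8), (-19, 20)) = 47.2017
d((19, -8), (5, 12)) = 24.4131
d((19, -8), (-7, -6)) = 26.0768
d((-19, 20), (5, 12)) = 25.2982
d((-19, 20), (-7, -6)) = 28.6356
d((5, 12), (-7, -6)) = 21.6333

Closest pair: (16, -7) and (19, -8) with distance 3.1623

The closest pair is (16, -7) and (19, -8) with Euclidean distance 3.1623. For 7 points, brute-force pairwise comparison is shown above. For large n, the divide-and-conquer algorithm (sort by x, recurse on halves, check the dividing strip) achieves O(n log n).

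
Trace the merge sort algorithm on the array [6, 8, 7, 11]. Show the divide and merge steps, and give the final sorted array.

Merge sort trace:

Split: [6, 8, 7, 11] -> [6, 8] and [7, 11]
  Split: [6, 8] -> [6] and [8]
  Merge: [6] + [8] -> [6, 8]
  Split: [7, 11] -> [7] and [11]
  Merge: [7] + [11] -> [7, 11]
Merge: [6, 8] + [7, 11] -> [6, 7, 8, 11]

Final sorted array: [6, 7, 8, 11]

The merge sort proceeds by recursively splitting the array and merging sorted halves.
After all merges, the sorted array is [6, 7, 8, 11].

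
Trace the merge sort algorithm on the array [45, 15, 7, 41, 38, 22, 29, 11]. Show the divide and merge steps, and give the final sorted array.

Merge sort trace:

Split: [45, 15, 7, 41, 38, 22, 29, 11] -> [45, 15, 7, 41] and [38, 22, 29, 11]
  Split: [45, 15, 7, 41] -> [45, 15] and [7, 41]
    Split: [45, 15] -> [45] and [15]
    Merge: [45] + [15] -> [15, 45]
    Split: [7, 41] -> [7] and [41]
    Merge: [7] + [41] -> [7, 41]
  Merge: [15, 45] + [7, 41] -> [7, 15, 41, 45]
  Split: [38, 22, 29, 11] -> [38, 22] and [29, 11]
    Split: [38, 22] -> [38] and [22]
    Merge: [38] + [22] -> [22, 38]
    Split: [29, 11] -> [29] and [11]
    Merge: [29] + [11] -> [11, 29]
  Merge: [22, 38] + [11, 29] -> [11, 22, 29, 38]
Merge: [7, 15, 41, 45] + [11, 22, 29, 38] -> [7, 11, 15, 22, 29, 38, 41, 45]

Final sorted array: [7, 11, 15, 22, 29, 38, 41, 45]

The merge sort proceeds by recursively splitting the array and merging sorted halves.
After all merges, the sorted array is [7, 11, 15, 22, 29, 38, 41, 45].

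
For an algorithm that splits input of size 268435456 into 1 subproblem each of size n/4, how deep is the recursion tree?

For divide and conquer with division factor 4:

Problem sizes at each level:
Level 0: 268435456
Level 1: 67108864
Level 2: 16777216
Level 3: 4194304
Level 4: 1048576
Level 5: 262144
Level 6: 65536
Level 7: 16384
Level 8: 4096
Level 9: 1024
Level 10: 256
Level 11: 64
Level 12: 16
Level 13: 4
Level 14: 1

The root is level 0 and the size-1 base case is level 14 (the tree spans levels 0 through 14, i.e. 15 levels counting the root), so the depth is the number of divisions: log_4(268435456) = 14

The recursion tree depth is log_4(268435456) = 14. At each level, the problem size is divided by 4, so it takes 14 divisions to reduce to a base case of size 1. The algorithm makes 1 recursive call at each level.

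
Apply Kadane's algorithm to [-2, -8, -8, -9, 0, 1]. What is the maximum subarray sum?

Using Kadane's algorithm on [-2, -8, -8, -9, 0, 1]:

Scanning through the array:
Position 1 (value -8): max_ending_here = -8, max_so_far = -2
Position 2 (value -8): max_ending_here = -8, max_so_far = -2
Position 3 (value -9): max_ending_here = -9, max_so_far = -2
Position 4 (value 0): max_ending_here = 0, max_so_far = 0
Position 5 (value 1): max_ending_here = 1, max_so_far = 1

Maximum subarray: [0, 1]
Maximum sum: 1

The maximum subarray is [0, 1] with sum 1. This subarray runs from index 4 to index 5.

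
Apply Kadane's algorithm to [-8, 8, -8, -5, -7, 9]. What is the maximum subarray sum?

Using Kadane's algorithm on [-8, 8, -8, -5, -7, 9]:

Scanning through the array:
Position 1 (value 8): max_ending_here = 8, max_so_far = 8
Position 2 (value -8): max_ending_here = 0, max_so_far = 8
Position 3 (value -5): max_ending_here = -5, max_so_far = 8
Position 4 (value -7): max_ending_here = -7, max_so_far = 8
Position 5 (value 9): max_ending_here = 9, max_so_far = 9

Maximum subarray: [9]
Maximum sum: 9

The maximum subarray is [9] with sum 9. This subarray runs from index 5 to index 5.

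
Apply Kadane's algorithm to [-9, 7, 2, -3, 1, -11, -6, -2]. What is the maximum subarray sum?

Using Kadane's algorithm on [-9, 7, 2, -3, 1, -11, -6, -2]:

Scanning through the array:
Position 1 (value 7): max_ending_here = 7, max_so_far = 7
Position 2 (value 2): max_ending_here = 9, max_so_far = 9
Position 3 (value -3): max_ending_here = 6, max_so_far = 9
Position 4 (value 1): max_ending_here = 7, max_so_far = 9
Position 5 (value -11): max_ending_here = -4, max_so_far = 9
Position 6 (value -6): max_ending_here = -6, max_so_far = 9
Position 7 (value -2): max_ending_here = -2, max_so_far = 9

Maximum subarray: [7, 2]
Maximum sum: 9

The maximum subarray is [7, 2] with sum 9. This subarray runs from index 1 to index 2.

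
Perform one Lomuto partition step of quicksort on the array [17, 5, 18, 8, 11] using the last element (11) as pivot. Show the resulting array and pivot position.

Lomuto partition with pivot = 11:

Initial array: [17, 5, 18, 8, 11]

arr[0]=17 > 11: no swap
arr[1]=5 <= 11: swap with position 0, array becomes [5, 17, 18, 8, 11]
arr[2]=18 > 11: no swap
arr[3]=8 <= 11: swap with position 1, array becomes [5, 8, 18, 17, 11]

Place pivot at position 2: [5, 8, 11, 17, 18]
Pivot position: 2

After partitioning with pivot 11, the array becomes [5, 8, 11, 17, 18]. The pivot is placed at index 2. All elements to the left of the pivot are <= 11, and all elements to the right are > 11.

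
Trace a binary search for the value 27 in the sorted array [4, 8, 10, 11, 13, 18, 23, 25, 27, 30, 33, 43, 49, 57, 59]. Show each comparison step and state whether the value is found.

Binary search for 27 in [4, 8, 10, 11, 13, 18, 23, 25, 27, 30, 33, 43, 49, 57, 59]:

lo=0, hi=14, mid=7, arr[mid]=25 -> 25 < 27, search right half
lo=8, hi=14, mid=11, arr[mid]=43 -> 43 > 27, search left half
lo=8, hi=10, mid=9, arr[mid]=30 -> 30 > 27, search left half
lo=8, hi=8, mid=8, arr[mid]=27 -> Found target at index 8!

Binary search finds 27 at index 8 after 4 comparisons. The search repeatedly halves the search space by comparing with the middle element.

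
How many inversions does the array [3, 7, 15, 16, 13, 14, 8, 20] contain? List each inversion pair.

Finding inversions in [3, 7, 15, 16, 13, 14, 8, 20]:

(2, 4): arr[2]=15 > arr[4]=13
(2, 5): arr[2]=15 > arr[5]=14
(2, 6): arr[2]=15 > arr[6]=8
(3, 4): arr[3]=16 > arr[4]=13
(3, 5): arr[3]=16 > arr[5]=14
(3, 6): arr[3]=16 > arr[6]=8
(4, 6): arr[4]=13 > arr[6]=8
(5, 6): arr[5]=14 > arr[6]=8

Total inversions: 8

The array has 8 inversion(s): (2,4), (2,5), (2,6), (3,4), (3,5), (3,6), (4,6), (5,6). Each pair (i,j) satisfies i < j and arr[i] > arr[j].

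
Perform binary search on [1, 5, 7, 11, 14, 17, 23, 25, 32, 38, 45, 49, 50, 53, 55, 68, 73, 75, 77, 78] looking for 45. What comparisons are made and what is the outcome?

Binary search for 45 in [1, 5, 7, 11, 14, 17, 23, 25, 32, 38, 45, 49, 50, 53, 55, 68, 73, 75, 77, 78]:

lo=0, hi=19, mid=9, arr[mid]=38 -> 38 < 45, search right half
lo=10, hi=19, mid=14, arr[mid]=55 -> 55 > 45, search left half
lo=10, hi=13, mid=11, arr[mid]=49 -> 49 > 45, search left half
lo=10, hi=10, mid=10, arr[mid]=45 -> Found target at index 10!

Binary search finds 45 at index 10 after 4 comparisons. The search repeatedly halves the search space by comparing with the middle element.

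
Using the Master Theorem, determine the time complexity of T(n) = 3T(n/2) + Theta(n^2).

Master Theorem for T(n) = 3T(n/2) + O(n^2):

a = 3, b = 2, c = 2
log_b(a) = log_2(3) = 1.5850

Case 3: c = 2 > log_2(3) = 1.5850
T(n) = O(n^2) = O(n^2)

For T(n) = 3T(n/2) + O(n^2): log_2(3) = 1.5850. This is Case 3 of the Master Theorem (c > log_b(a), work dominated by root), giving O(n^2).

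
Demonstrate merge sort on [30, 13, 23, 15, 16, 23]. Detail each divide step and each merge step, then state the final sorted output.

Merge sort trace:

Split: [30, 13, 23, 15, 16, 23] -> [30, 13, 23] and [15, 16, 23]
  Split: [30, 13, 23] -> [30] and [13, 23]
    Split: [13, 23] -> [13] and [23]
    Merge: [13] + [23] -> [13, 23]
  Merge: [30] + [13, 23] -> [13, 23, 30]
  Split: [15, 16, 23] -> [15] and [16, 23]
    Split: [16, 23] -> [16] and [23]
    Merge: [16] + [23] -> [16, 23]
  Merge: [15] + [16, 23] -> [15, 16, 23]
Merge: [13, 23, 30] + [15, 16, 23] -> [13, 15, 16, 23, 23, 30]

Final sorted array: [13, 15, 16, 23, 23, 30]

The merge sort proceeds by recursively splitting the array and merging sorted halves.
After all merges, the sorted array is [13, 15, 16, 23, 23, 30].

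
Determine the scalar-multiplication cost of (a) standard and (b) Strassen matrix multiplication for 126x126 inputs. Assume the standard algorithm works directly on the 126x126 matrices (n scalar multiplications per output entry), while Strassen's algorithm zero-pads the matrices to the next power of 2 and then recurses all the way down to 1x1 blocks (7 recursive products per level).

Matrix multiplication for 126x126 matrices:

Strassen's algorithm requires power-of-2 dimensions. Pad 126x126 to 128x128 (next power of 2).

Standard algorithm: 126^3 = 2000376 multiplications
Strassen's algorithm: 7^(log2(128)) = 7^7 = 823543 multiplications
Savings: 2000376 - 823543 = 1176833 multiplications

Standard: 2000376 multiplications (126^3). Strassen: 823543 multiplications (7^7, after padding to 128x128). Strassen reduces 8 recursive multiplications to 7 at each level.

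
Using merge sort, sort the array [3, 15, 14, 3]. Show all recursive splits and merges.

Merge sort trace:

Split: [3, 15, 14, 3] -> [3, 15] and [14, 3]
  Split: [3, 15] -> [3] and [15]
  Merge: [3] + [15] -> [3, 15]
  Split: [14, 3] -> [14] and [3]
  Merge: [14] + [3] -> [3, 14]
Merge: [3, 15] + [3, 14] -> [3, 3, 14, 15]

Final sorted array: [3, 3, 14, 15]

The merge sort proceeds by recursively splitting the array and merging sorted halves.
After all merges, the sorted array is [3, 3, 14, 15].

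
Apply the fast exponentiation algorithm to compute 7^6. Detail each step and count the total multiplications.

Computing 7^6 by squaring (build up from 7^1; each line after the first costs one multiplication):

7^1 = 7
7^2 = (7^1)^2 = 7^2 = 49
7^3 = 7 * 7^2 = 7 * 49 = 343
7^6 = (7^3)^2 = 343^2 = 117649

Result: 117649
Multiplications needed: 3 (3 lines after 7^1)

7^6 = 117649. Using exponentiation by squaring, this requires 3 multiplications. The key idea: if the exponent is even, square the half-power; if odd, multiply by the base once.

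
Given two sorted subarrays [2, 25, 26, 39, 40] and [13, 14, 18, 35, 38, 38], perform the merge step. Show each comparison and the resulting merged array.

Merging process:

Compare 2 vs 13: take 2 from left. Merged: [2]
Compare 25 vs 13: take 13 from right. Merged: [2, 13]
Compare 25 vs 14: take 14 from right. Merged: [2, 13, 14]
Compare 25 vs 18: take 18 from right. Merged: [2, 13, 14, 18]
Compare 25 vs 35: take 25 from left. Merged: [2, 13, 14, 18, 25]
Compare 26 vs 35: take 26 from left. Merged: [2, 13, 14, 18, 25, 26]
Compare 39 vs 35: take 35 from right. Merged: [2, 13, 14, 18, 25, 26, 35]
Compare 39 vs 38: take 38 from right. Merged: [2, 13, 14, 18, 25, 26, 35, 38]
Compare 39 vs 38: take 38 from right. Merged: [2, 13, 14, 18, 25, 26, 35, 38, 38]
Append remaining from left: [39, 40]. Merged: [2, 13, 14, 18, 25, 26, 35, 38, 38, 39, 40]

Final merged array: [2, 13, 14, 18, 25, 26, 35, 38, 38, 39, 40]
Total comparisons: 9

The merged array is [2, 13, 14, 18, 25, 26, 35, 38, 38, 39, 40], requiring 9 comparisons. The merge step runs in O(n) time where n is the total number of elements.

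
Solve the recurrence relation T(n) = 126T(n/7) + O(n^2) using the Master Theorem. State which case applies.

Master Theorem for T(n) = 126T(n/7) + O(n^2):

a = 126, b = 7, c = 2
log_b(a) = log_7(126) = 2.4854

Case 1: c = 2 < log_7(126) = 2.4854
T(n) = O(n^(log_7 126))

For T(n) = 126T(n/7) + O(n^2): log_7(126) = 2.4854. This is Case 1 of the Master Theorem (c < log_b(a), work dominated by leaves), giving O(n^(log_7 126)).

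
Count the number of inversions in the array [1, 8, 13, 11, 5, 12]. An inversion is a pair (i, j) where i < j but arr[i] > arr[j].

Finding inversions in [1, 8, 13, 11, 5, 12]:

(1, 4): arr[1]=8 > arr[4]=5
(2, 3): arr[2]=13 > arr[3]=11
(2, 4): arr[2]=13 > arr[4]=5
(2, 5): arr[2]=13 > arr[5]=12
(3, 4): arr[3]=11 > arr[4]=5

Total inversions: 5

The array has 5 inversion(s): (1,4), (2,3), (2,4), (2,5), (3,4). Each pair (i,j) satisfies i < j and arr[i] > arr[j].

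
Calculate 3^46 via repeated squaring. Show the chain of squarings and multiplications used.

Computing 3^46 by squaring (build up from 3^1; each line after the first costs one multiplication):

3^1 = 3
3^2 = (3^1)^2 = 3^2 = 9
3^4 = (3^2)^2 = 9^2 = 81
3^5 = 3 * 3^4 = 3 * 81 = 243
3^10 = (3^5)^2 = 243^2 = 59049
3^11 = 3 * 3^10 = 3 * 59049 = 177147
3^22 = (3^11)^2 = 177147^2 = 31381059609
3^23 = 3 * 3^22 = 3 * 31381059609 = 94143178827
3^46 = (3^23)^2 = 94143178827^2 = 8862938119652501095929

Result: 8862938119652501095929
Multiplications needed: 8 (8 lines after 3^1)

3^46 = 8862938119652501095929. Using exponentiation by squaring, this requires 8 multiplications. The key idea: if the exponent is even, square the half-power; if odd, multiply by the base once.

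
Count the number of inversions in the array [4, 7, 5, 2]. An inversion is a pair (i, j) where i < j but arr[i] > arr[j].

Finding inversions in [4, 7, 5, 2]:

(0, 3): arr[0]=4 > arr[3]=2
(1, 2): arr[1]=7 > arr[2]=5
(1, 3): arr[1]=7 > arr[3]=2
(2, 3): arr[2]=5 > arr[3]=2

Total inversions: 4

The array has 4 inversion(s): (0,3), (1,2), (1,3), (2,3). Each pair (i,j) satisfies i < j and arr[i] > arr[j].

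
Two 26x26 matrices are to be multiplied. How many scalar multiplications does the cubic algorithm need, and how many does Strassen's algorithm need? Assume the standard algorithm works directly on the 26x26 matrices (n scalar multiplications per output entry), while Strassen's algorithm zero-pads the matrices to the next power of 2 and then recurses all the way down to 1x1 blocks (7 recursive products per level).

Matrix multiplication for 26x26 matrices:

Strassen's algorithm requires power-of-2 dimensions. Pad 26x26 to 32x32 (next power of 2).

Standard algorithm: 26^3 = 17576 multiplications
Strassen's algorithm: 7^(log2(32)) = 7^5 = 16807 multiplications
Savings: 17576 - 16807 = 769 multiplications

Standard: 17576 multiplications (26^3). Strassen: 16807 multiplications (7^5, after padding to 32x32). Strassen reduces 8 recursive multiplications to 7 at each level.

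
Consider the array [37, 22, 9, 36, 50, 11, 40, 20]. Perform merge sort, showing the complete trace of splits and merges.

Merge sort trace:

Split: [37, 22, 9, 36, 50, 11, 40, 20] -> [37, 22, 9, 36] and [50, 11, 40, 20]
  Split: [37, 22, 9, 36] -> [37, 22] and [9, 36]
    Split: [37, 22] -> [37] and [22]
    Merge: [37] + [22] -> [22, 37]
    Split: [9, 36] -> [9] and [36]
    Merge: [9] + [36] -> [9, 36]
  Merge: [22, 37] + [9, 36] -> [9, 22, 36, 37]
  Split: [50, 11, 40, 20] -> [50, 11] and [40, 20]
    Split: [50, 11] -> [50] and [11]
    Merge: [50] + [11] -> [11, 50]
    Split: [40, 20] -> [40] and [20]
    Merge: [40] + [20] -> [20, 40]
  Merge: [11, 50] + [20, 40] -> [11, 20, 40, 50]
Merge: [9, 22, 36, 37] + [11, 20, 40, 50] -> [9, 11, 20, 22, 36, 37, 40, 50]

Final sorted array: [9, 11, 20, 22, 36, 37, 40, 50]

The merge sort proceeds by recursively splitting the array and merging sorted halves.
After all merges, the sorted array is [9, 11, 20, 22, 36, 37, 40, 50].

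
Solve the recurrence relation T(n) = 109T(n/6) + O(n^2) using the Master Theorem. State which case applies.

Master Theorem for T(n) = 109T(n/6) + O(n^2):

a = 109, b = 6, c = 2
log_b(a) = log_6(109) = 2.6183

Case 1: c = 2 < log_6(109) = 2.6183
T(n) = O(n^(log_6 109))

For T(n) = 109T(n/6) + O(n^2): log_6(109) = 2.6183. This is Case 1 of the Master Theorem (c < log_b(a), work dominated by leaves), giving O(n^(log_6 109)).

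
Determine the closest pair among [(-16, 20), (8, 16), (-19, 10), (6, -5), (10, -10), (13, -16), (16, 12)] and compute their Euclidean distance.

Computing all pairwise distances among 7 points:

d((-16, 20), (8, 16)) = 24.3311
d((-16, 20), (-19, 10)) = 10.4403
d((-16, 20), (6, -5)) = 33.3017
d((-16, 20), (10, -10)) = 39.6989
d((-16, 20), (13, -16)) = 46.2277
d((-16, 20), (16, 12)) = 32.9848
d((8, 16), (-19, 10)) = 27.6586
d((8, 16), (6, -5)) = 21.095
d((8, 16), (10, -10)) = 26.0768
d((8, 16), (13, -16)) = 32.3883
d((8, 16), (16, 12)) = 8.9443
d((-19, 10), (6, -5)) = 29.1548
d((-19, 10), (10, -10)) = 35.2278
d((-19, 10), (13, -16)) = 41.2311
d((-19, 10), (16, 12)) = 35.0571
d((6, -5), (10, -10)) = 6.4031 <-- minimum
d((6, -5), (13, -16)) = 13.0384
d((6, -5), (16, 12)) = 19.7231
d((10, -10), (13, -16)) = 6.7082
d((10, -10), (16, 12)) = 22.8035
d((13, -16), (16, 12)) = 28.1603

Closest pair: (6, -5) and (10, -10) with distance 6.4031

The closest pair is (6, -5) and (10, -10) with Euclidean distance 6.4031. For 7 points, brute-force pairwise comparison is shown above. For large n, the divide-and-conquer algorithm (sort by x, recurse on halves, check the dividing strip) achieves O(n log n).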